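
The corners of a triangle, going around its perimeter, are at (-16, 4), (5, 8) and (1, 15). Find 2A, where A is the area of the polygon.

By the shoelace formula, twice the signed area is |((-16)·8 − 5·4) + (5·15 − 1·8) + (1·4 − (-16)·15)| = 163, so the area is 81.5.

163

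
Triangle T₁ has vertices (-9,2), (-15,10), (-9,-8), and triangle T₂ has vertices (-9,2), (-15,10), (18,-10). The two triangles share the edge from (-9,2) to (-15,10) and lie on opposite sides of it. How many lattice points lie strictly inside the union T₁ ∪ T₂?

93

The union is the simple quadrilateral with vertices (-9,2), (-9,-8), (-15,10), (18,-10) in order.
The shoelace formula gives twice the area as |[(-9)·(-8) − (-9)·2] + [(-9)·10 − (-15)·(-8)] + [(-15)·(-10) − 18·10] + [18·2 − (-9)·(-10)]| = 204, so the area is 102.
Summing gcd(|Δx|,|Δy|) over the edges gives the boundary count: gcd(0,10) + gcd(6,18) + gcd(33,20) + gcd(27,12) = 10+6+1+3 = 20.
By Pick's theorem I = A − B/2 + 1 = 102 − 20/2 + 1 = 93.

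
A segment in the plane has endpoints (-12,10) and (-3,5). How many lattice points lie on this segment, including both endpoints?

2

The number of lattice points on a segment between lattice points is gcd(|Δx|,|Δy|) + 1 = gcd(9,5) + 1 = 1 + 1 = 2.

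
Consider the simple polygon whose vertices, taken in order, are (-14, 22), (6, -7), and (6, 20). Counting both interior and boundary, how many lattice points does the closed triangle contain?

Using the shoelace formula, 2A = |((-14)·(-7) − 6·22) + (6·20 − 6·(-7)) + (6·22 − (-14)·20)| = 540, so the area is 270.
The number of boundary lattice points is Σ gcd(|Δx|,|Δy|) = gcd(20,29) + gcd(0,27) + gcd(20,2) = 1+27+2 = 30.
Pick's theorem gives I = A − B/2 + 1 = 270 − 30/2 + 1 = 256, so the closed region contains I + B = 256 + 30 = 286 lattice points.

286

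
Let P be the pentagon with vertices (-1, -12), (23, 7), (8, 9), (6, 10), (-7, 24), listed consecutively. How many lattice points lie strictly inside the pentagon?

380

Using the shoelace formula, 2A = |((-1)·7 − 23·(-12)) + (23·9 − 8·7) + (8·10 − 6·9) + (6·24 − (-7)·10) + ((-7)·(-12) − (-1)·24)| = 768, so the area is 384.
Summing gcd(|Δx|,|Δy|) over the edges gives the boundary count: gcd(24,19) + gcd(15,2) + gcd(2,1) + gcd(13,14) + gcd(6,36) = 1+1+1+1+6 = 10.
By Pick's theorem A = I + B/2 − 1, so I = 384 − 10/2 + 1 = 380.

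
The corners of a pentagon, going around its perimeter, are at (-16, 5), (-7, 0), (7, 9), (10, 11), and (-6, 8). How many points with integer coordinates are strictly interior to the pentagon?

By the shoelace formula, twice the signed area is |((-16)·0 − (-7)·5) + ((-7)·9 − 7·0) + (7·11 − 10·9) + (10·8 − (-6)·11) + ((-6)·5 − (-16)·8)| = 203, so the area is 101.5.
Summing gcd(|Δx|,|Δy|) over the edges gives the boundary count: gcd(9,5) + gcd(14,9) + gcd(3,2) + gcd(16,3) + gcd(10,3) = 1+1+1+1+1 = 5.
Pick's theorem gives I = A − B/2 + 1 = 101.5 − 5/2 + 1 = 100.

100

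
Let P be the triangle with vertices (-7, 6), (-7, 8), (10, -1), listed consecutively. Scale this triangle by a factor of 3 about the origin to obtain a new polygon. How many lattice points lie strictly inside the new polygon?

Using the shoelace formula, 2A = |((-7)·8 − (-7)·6) + ((-7)·(-1) − 10·8) + (10·6 − (-7)·(-1))| = 34, so the area is 17.
Summing gcd(|Δx|,|Δy|) over the edges gives the boundary count: gcd(0,2) + gcd(17,9) + gcd(17,7) = 2+1+1 = 4.
Scaling by 3 multiplies the area by 3² = 9 (so the new area is 153) and multiplies the boundary lattice-point count by 3, giving 12.
By Pick's theorem, the interior count of the dilated polygon is 153 − 12/2 + 1 = 148.

148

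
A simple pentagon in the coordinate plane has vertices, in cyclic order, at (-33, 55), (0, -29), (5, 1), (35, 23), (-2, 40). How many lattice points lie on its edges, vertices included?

Summing gcd(|Δx|,|Δy|) over the edges gives the boundary count: gcd(33,84) + gcd(5,30) + gcd(30,22) + gcd(37,17) + gcd(31,15) = 3+5+2+1+1 = 12.

12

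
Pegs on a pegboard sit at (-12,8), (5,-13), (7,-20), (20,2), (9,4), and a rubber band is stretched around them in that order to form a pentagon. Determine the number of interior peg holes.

350

The shoelace formula gives twice the area as |[(-12)·(-13) − 5·8] + [5·(-20) − 7·(-13)] + [7·2 − 20·(-20)] + [20·4 − 9·2] + [9·8 − (-12)·4]| = 703, so the area is 703/2.
Summing gcd(|Δx|,|Δy|) over the edges gives the boundary count: gcd(17,21) + gcd(2,7) + gcd(13,22) + gcd(11,2) + gcd(21,4) = 1+1+1+1+1 = 5.
Pick's theorem gives I = A − B/2 + 1 = 703/2 − 5/2 + 1 = 350.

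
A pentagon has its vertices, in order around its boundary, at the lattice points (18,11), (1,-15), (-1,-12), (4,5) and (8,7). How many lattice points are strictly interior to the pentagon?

155

The shoelace formula gives twice the area as |[18·(-15) − 1·11] + [1·(-12) − (-1)·(-15)] + [(-1)·5 − 4·(-12)] + [4·7 − 8·5] + [8·11 − 18·7]| = 315, so the area is 315/2.
The number of boundary lattice points is Σ gcd(|Δx|,|Δy|) = gcd(17,26) + gcd(2,3) + gcd(5,17) + gcd(4,2) + gcd(10,4) = 1+1+1+2+2 = 7.
Pick's theorem gives I = A − B/2 + 1 = 315/2 − 7/2 + 1 = 155.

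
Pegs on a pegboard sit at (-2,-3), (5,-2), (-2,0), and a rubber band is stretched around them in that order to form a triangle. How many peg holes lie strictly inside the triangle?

9

Using the shoelace formula, 2A = |((-2)·(-2) − 5·(-3)) + (5·0 − (-2)·(-2)) + ((-2)·(-3) − (-2)·0)| = 21, so the area is 21/2.
Along each edge there are gcd(|Δx|,|Δy|)+1 lattice points, so counting each shared vertex once the boundary has gcd(7,1) + gcd(7,2) + gcd(0,3) = 1+1+3 = 5.
By Pick's theorem A = I + B/2 − 1, so I = 21/2 − 5/2 + 1 = 9.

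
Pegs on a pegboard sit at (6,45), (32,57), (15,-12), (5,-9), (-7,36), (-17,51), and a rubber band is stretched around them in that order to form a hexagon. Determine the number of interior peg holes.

1550

By the shoelace formula, twice the signed area is |[6·57 − 32·45] + [32·(-12) − 15·57] + [15·(-9) − 5·(-12)] + [5·36 − (-7)·(-9)] + [(-7)·51 − (-17)·36] + [(-17)·45 − 6·51]| = 3111, so the area is 3111/2.
The number of boundary lattice points is Σ gcd(|Δx|,|Δy|) = gcd(26,12) + gcd(17,69) + gcd(10,3) + gcd(12,45) + gcd(10,15) + gcd(23,6) = 2+1+1+3+5+1 = 13.
Pick's theorem gives I = A − B/2 + 1 = 3111/2 − 13/2 + 1 = 1550.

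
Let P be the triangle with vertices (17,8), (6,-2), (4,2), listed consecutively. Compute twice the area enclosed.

The shoelace formula gives twice the area as |[17·(-2) − 6·8] + [6·2 − 4·(-2)] + [4·8 − 17·2]| = 64, so the area is 32.

64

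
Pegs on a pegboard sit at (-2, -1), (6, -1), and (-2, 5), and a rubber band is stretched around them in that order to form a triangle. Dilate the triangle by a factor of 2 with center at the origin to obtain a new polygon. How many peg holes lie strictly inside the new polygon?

The shoelace formula gives twice the area as |((-2)·(-1) − 6·(-1)) + (6·5 − (-2)·(-1)) + ((-2)·(-1) − (-2)·5)| = 48, so the area is 24.
Along each edge there are gcd(|Δx|,|Δy|)+1 lattice points, so counting each shared vertex once the boundary has gcd(8,0) + gcd(8,6) + gcd(0,6) = 8+2+6 = 16.
Scaling by 2 multiplies the area by 2² = 4 (so the new area is 96) and multiplies the boundary lattice-point count by 2, giving 32.
By Pick's theorem, the interior count of the dilated polygon is 96 − 32/2 + 1 = 81.

81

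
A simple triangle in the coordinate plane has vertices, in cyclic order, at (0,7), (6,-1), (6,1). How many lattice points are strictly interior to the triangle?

2

The shoelace formula gives twice the area as |(0·(-1) − 6·7) + (6·1 − 6·(-1)) + (6·7 − 0·1)| = 12, so the area is 6.
Summing gcd(|Δx|,|Δy|) over the edges gives the boundary count: gcd(6,8) + gcd(0,2) + gcd(6,6) = 2+2+6 = 10.
Pick's theorem gives I = A − B/2 + 1 = 6 − 10/2 + 1 = 2.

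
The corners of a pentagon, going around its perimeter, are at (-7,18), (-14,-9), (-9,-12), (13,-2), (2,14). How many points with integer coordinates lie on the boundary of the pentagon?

The number of boundary lattice points is Σ gcd(|Δx|,|Δy|) = gcd(7,27) + gcd(5,3) + gcd(22,10) + gcd(11,16) + gcd(9,4) = 1+1+2+1+1 = 6.

6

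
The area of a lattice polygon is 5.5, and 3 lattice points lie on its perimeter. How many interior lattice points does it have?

5

From Pick's theorem, I = A − B/2 + 1 = 5.5 − 3/2 + 1 = 5.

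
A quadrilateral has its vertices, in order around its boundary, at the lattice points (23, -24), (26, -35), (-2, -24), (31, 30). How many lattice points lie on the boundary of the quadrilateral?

7

Summing gcd(|Δx|,|Δy|) over the edges gives the boundary count: gcd(3,11) + gcd(28,11) + gcd(33,54) + gcd(8,54) = 1+1+3+2 = 7.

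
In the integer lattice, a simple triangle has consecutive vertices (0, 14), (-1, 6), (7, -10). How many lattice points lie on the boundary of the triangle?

Along each edge there are gcd(|Δx|,|Δy|)+1 lattice points, so counting each shared vertex once the boundary has gcd(1,8) + gcd(8,16) + gcd(7,24) = 1+8+1 = 10.

10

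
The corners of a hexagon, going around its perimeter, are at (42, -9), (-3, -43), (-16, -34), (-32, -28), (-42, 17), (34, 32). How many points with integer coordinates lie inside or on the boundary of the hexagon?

4182

By the shoelace formula, twice the signed area is |[42·(-43) − (-3)·(-9)] + [(-3)·(-34) − (-16)·(-43)] + [(-16)·(-28) − (-32)·(-34)] + [(-32)·17 − (-42)·(-28)] + [(-42)·32 − 34·17] + [34·(-9) − 42·32]| = 8351, so the area is 8351/2.
The number of boundary lattice points is Σ gcd(|Δx|,|Δy|) = gcd(45,34) + gcd(13,9) + gcd(16,6) + gcd(10,45) + gcd(76,15) + gcd(8,41) = 1+1+2+5+1+1 = 11.
Pick's theorem gives I = A − B/2 + 1 = 8351/2 − 11/2 + 1 = 4171, so the closed region contains I + B = 4171 + 11 = 4182 lattice points.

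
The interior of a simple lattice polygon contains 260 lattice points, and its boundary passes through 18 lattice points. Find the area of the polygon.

By Pick's theorem, A = I + B/2 − 1 = 260 + 18/2 − 1 = 268.

268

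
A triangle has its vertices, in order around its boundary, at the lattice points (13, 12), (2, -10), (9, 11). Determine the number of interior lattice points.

By the shoelace formula, twice the signed area is |(13·(-10) − 2·12) + (2·11 − 9·(-10)) + (9·12 − 13·11)| = 77, so the area is 77/2.
Along each edge there are gcd(|Δx|,|Δy|)+1 lattice points, so counting each shared vertex once the boundary has gcd(11,22) + gcd(7,21) + gcd(4,1) = 11+7+1 = 19.
Pick's theorem gives I = A − B/2 + 1 = 77/2 − 19/2 + 1 = 30.

30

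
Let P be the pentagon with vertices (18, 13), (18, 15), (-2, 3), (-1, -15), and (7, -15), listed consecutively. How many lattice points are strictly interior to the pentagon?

Using the shoelace formula, 2A = |[18·15 − 18·13] + [18·3 − (-2)·15] + [(-2)·(-15) − (-1)·3] + [(-1)·(-15) − 7·(-15)] + [7·13 − 18·(-15)]| = 634, so the area is 317.
Along each edge there are gcd(|Δx|,|Δy|)+1 lattice points, so counting each shared vertex once the boundary has gcd(0,2) + gcd(20,12) + gcd(1,18) + gcd(8,0) + gcd(11,28) = 2+4+1+8+1 = 16.
By Pick's theorem A = I + B/2 − 1, so I = 317 − 16/2 + 1 = 310.

310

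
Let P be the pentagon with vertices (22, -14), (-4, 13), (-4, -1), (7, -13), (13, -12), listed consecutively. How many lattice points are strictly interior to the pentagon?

248

By the shoelace formula, twice the signed area is |(22·13 − (-4)·(-14)) + ((-4)·(-1) − (-4)·13) + ((-4)·(-13) − 7·(-1)) + (7·(-12) − 13·(-13)) + (13·(-14) − 22·(-12))| = 512, so the area is 256.
Along each edge there are gcd(|Δx|,|Δy|)+1 lattice points, so counting each shared vertex once the boundary has gcd(26,27) + gcd(0,14) + gcd(11,12) + gcd(6,1) + gcd(9,2) = 1+14+1+1+1 = 18.
By Pick's theorem A = I + B/2 − 1, so I = 256 − 18/2 + 1 = 248.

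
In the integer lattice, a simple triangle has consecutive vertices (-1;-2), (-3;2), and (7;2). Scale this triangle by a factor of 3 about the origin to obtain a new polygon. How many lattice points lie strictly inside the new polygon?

157

The shoelace formula gives twice the area as |((-1)·2 − (-3)·(-2)) + ((-3)·2 − 7·2) + (7·(-2) − (-1)·2)| = 40, so the area is 20.
Along each edge there are gcd(|Δx|,|Δy|)+1 lattice points, so counting each shared vertex once the boundary has gcd(2,4) + gcd(10,0) + gcd(8,4) = 2+10+4 = 16.
Scaling by 3 multiplies the area by 3² = 9 (so the new area is 180) and multiplies the boundary lattice-point count by 3, giving 48.
By Pick's theorem, the interior count of the dilated polygon is 180 − 48/2 + 1 = 157.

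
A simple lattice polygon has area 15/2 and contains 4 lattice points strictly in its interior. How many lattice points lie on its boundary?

Pick's theorem gives A = I + B/2 − 1, so B = 2(A − I + 1) = 2(15/2 − 4 + 1) = 9.

9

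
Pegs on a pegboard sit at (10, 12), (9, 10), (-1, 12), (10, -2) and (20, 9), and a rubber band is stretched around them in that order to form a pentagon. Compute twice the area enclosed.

By the shoelace formula, twice the signed area is |(10·10 − 9·12) + (9·12 − (-1)·10) + ((-1)·(-2) − 10·12) + (10·9 − 20·(-2)) + (20·12 − 10·9)| = 272, so the area is 136.

272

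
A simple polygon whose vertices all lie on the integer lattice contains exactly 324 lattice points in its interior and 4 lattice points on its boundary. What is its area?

325

By Pick's theorem, A = I + B/2 − 1 = 324 + 4/2 − 1 = 325.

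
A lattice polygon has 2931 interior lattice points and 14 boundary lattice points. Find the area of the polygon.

2937

Pick's theorem states A = I + B/2 − 1, so A = 2931 + 14/2 − 1 = 2937.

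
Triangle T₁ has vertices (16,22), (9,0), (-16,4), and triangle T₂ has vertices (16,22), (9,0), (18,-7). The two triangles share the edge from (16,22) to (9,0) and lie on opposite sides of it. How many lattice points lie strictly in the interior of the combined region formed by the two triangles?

411

The union is the simple quadrilateral with vertices (16,22), (-16,4), (9,0), (18,-7) in order.
Using the shoelace formula, 2A = |(16·4 − (-16)·22) + ((-16)·0 − 9·4) + (9·(-7) − 18·0) + (18·22 − 16·(-7))| = 825, so the area is 412.5.
The number of boundary lattice points is Σ gcd(|Δx|,|Δy|) = gcd(32,18) + gcd(25,4) + gcd(9,7) + gcd(2,29) = 2+1+1+1 = 5.
By Pick's theorem I = A − B/2 + 1 = 412.5 − 5/2 + 1 = 411.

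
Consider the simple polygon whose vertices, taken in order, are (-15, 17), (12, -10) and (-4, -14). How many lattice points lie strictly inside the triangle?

Using the shoelace formula, 2A = |((-15)·(-10) − 12·17) + (12·(-14) − (-4)·(-10)) + ((-4)·17 − (-15)·(-14))| = 540, so the area is 270.
The number of boundary lattice points is Σ gcd(|Δx|,|Δy|) = gcd(27,27) + gcd(16,4) + gcd(11,31) = 27+4+1 = 32.
By Pick's theorem A = I + B/2 − 1, so I = 270 − 32/2 + 1 = 255.

255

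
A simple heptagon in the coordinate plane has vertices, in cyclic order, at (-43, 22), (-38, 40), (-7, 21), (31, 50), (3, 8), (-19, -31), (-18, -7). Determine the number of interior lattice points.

1675

The shoelace formula gives twice the area as |((-43)·40 − (-38)·22) + ((-38)·21 − (-7)·40) + ((-7)·50 − 31·21) + (31·8 − 3·50) + (3·(-31) − (-19)·8) + ((-19)·(-7) − (-18)·(-31)) + ((-18)·22 − (-43)·(-7))| = 3368, so the area is 1684.
Summing gcd(|Δx|,|Δy|) over the edges gives the boundary count: gcd(5,18) + gcd(31,19) + gcd(38,29) + gcd(28,42) + gcd(22,39) + gcd(1,24) + gcd(25,29) = 1+1+1+14+1+1+1 = 20.
Pick's theorem gives I = A − B/2 + 1 = 1684 − 20/2 + 1 = 1675.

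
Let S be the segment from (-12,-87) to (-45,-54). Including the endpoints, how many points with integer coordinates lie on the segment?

34

The number of lattice points on a segment between lattice points is gcd(|Δx|,|Δy|) + 1 = gcd(33,33) + 1 = 33 + 1 = 34.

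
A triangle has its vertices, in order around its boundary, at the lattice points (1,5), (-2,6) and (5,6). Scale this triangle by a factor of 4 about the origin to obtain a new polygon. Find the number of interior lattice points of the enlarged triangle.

39

The shoelace formula gives twice the area as |[1·6 − (-2)·5] + [(-2)·6 − 5·6] + [5·5 − 1·6]| = 7, so the area is 3.5.
The number of boundary lattice points is Σ gcd(|Δx|,|Δy|) = gcd(3,1) + gcd(7,0) + gcd(4,1) = 1+7+1 = 9.
Scaling by 4 multiplies the area by 4² = 16 (so the new area is 56) and multiplies the boundary lattice-point count by 4, giving 36.
By Pick's theorem, the interior count of the dilated polygon is 56 − 36/2 + 1 = 39.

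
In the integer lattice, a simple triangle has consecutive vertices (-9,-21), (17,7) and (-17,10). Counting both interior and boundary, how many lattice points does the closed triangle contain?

By the shoelace formula, twice the signed area is |((-9)·7 − 17·(-21)) + (17·10 − (-17)·7) + ((-17)·(-21) − (-9)·10)| = 1030, so the area is 515.
Along each edge there are gcd(|Δx|,|Δy|)+1 lattice points, so counting each shared vertex once the boundary has gcd(26,28) + gcd(34,3) + gcd(8,31) = 2+1+1 = 4.
Pick's theorem gives I = A − B/2 + 1 = 515 − 4/2 + 1 = 514, so the closed region contains I + B = 514 + 4 = 518 lattice points.

518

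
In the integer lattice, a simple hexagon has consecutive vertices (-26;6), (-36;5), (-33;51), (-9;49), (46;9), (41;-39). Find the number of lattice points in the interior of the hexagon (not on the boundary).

4000

The shoelace formula gives twice the area as |[(-26)·5 − (-36)·6] + [(-36)·51 − (-33)·5] + [(-33)·49 − (-9)·51] + [(-9)·9 − 46·49] + [46·(-39) − 41·9] + [41·6 − (-26)·(-39)]| = 8009, so the area is 4004.5.
Along each edge there are gcd(|Δx|,|Δy|)+1 lattice points, so counting each shared vertex once the boundary has gcd(10,1) + gcd(3,46) + gcd(24,2) + gcd(55,40) + gcd(5,48) + gcd(67,45) = 1+1+2+5+1+1 = 11.
By Pick's theorem A = I + B/2 − 1, so I = 4004.5 − 11/2 + 1 = 4000.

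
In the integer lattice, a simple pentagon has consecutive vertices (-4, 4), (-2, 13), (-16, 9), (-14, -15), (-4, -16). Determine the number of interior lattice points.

By the shoelace formula, twice the signed area is |[(-4)·13 − (-2)·4] + [(-2)·9 − (-16)·13] + [(-16)·(-15) − (-14)·9] + [(-14)·(-16) − (-4)·(-15)] + [(-4)·4 − (-4)·(-16)]| = 596, so the area is 298.
The number of boundary lattice points is Σ gcd(|Δx|,|Δy|) = gcd(2,9) + gcd(14,4) + gcd(2,24) + gcd(10,1) + gcd(0,20) = 1+2+2+1+20 = 26.
By Pick's theorem A = I + B/2 − 1, so I = 298 − 26/2 + 1 = 286.

286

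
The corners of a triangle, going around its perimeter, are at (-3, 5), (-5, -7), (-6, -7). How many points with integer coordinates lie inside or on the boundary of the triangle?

10

By the shoelace formula, twice the signed area is |((-3)·(-7) − (-5)·5) + ((-5)·(-7) − (-6)·(-7)) + ((-6)·5 − (-3)·(-7))| = 12, so the area is 6.
Along each edge there are gcd(|Δx|,|Δy|)+1 lattice points, so counting each shared vertex once the boundary has gcd(2,12) + gcd(1,0) + gcd(3,12) = 2+1+3 = 6.
Pick's theorem gives I = A − B/2 + 1 = 6 − 6/2 + 1 = 4, so the closed region contains I + B = 4 + 6 = 10 lattice points.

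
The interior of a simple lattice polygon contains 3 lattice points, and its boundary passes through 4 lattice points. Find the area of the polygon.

By Pick's theorem, A = I + B/2 − 1 = 3 + 4/2 − 1 = 4.

4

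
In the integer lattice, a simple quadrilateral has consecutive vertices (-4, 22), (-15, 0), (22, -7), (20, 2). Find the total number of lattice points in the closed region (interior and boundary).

543

The shoelace formula gives twice the area as |((-4)·0 − (-15)·22) + ((-15)·(-7) − 22·0) + (22·2 − 20·(-7)) + (20·22 − (-4)·2)| = 1067, so the area is 533.5.
The number of boundary lattice points is Σ gcd(|Δx|,|Δy|) = gcd(11,22) + gcd(37,7) + gcd(2,9) + gcd(24,20) = 11+1+1+4 = 17.
Pick's theorem gives I = A − B/2 + 1 = 533.5 − 17/2 + 1 = 526, so the closed region contains I + B = 526 + 17 = 543 lattice points.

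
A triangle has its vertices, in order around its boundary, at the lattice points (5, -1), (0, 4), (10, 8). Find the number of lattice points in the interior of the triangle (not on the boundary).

32

By the shoelace formula, twice the signed area is |[5·4 − 0·(-1)] + [0·8 − 10·4] + [10·(-1) − 5·8]| = 70, so the area is 35.
Summing gcd(|Δx|,|Δy|) over the edges gives the boundary count: gcd(5,5) + gcd(10,4) + gcd(5,9) = 5+2+1 = 8.
By Pick's theorem A = I + B/2 − 1, so I = 35 − 8/2 + 1 = 32.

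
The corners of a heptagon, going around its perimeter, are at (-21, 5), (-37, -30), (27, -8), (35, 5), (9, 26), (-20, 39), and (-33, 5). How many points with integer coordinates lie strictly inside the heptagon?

2591

Using the shoelace formula, 2A = |[(-21)·(-30) − (-37)·5] + [(-37)·(-8) − 27·(-30)] + [27·5 − 35·(-8)] + [35·26 − 9·5] + [9·39 − (-20)·26] + [(-20)·5 − (-33)·39] + [(-33)·5 − (-21)·5]| = 5199, so the area is 5199/2.
Along each edge there are gcd(|Δx|,|Δy|)+1 lattice points, so counting each shared vertex once the boundary has gcd(16,35) + gcd(64,22) + gcd(8,13) + gcd(26,21) + gcd(29,13) + gcd(13,34) + gcd(12,0) = 1+2+1+1+1+1+12 = 19.
Pick's theorem gives I = A − B/2 + 1 = 5199/2 − 19/2 + 1 = 2591.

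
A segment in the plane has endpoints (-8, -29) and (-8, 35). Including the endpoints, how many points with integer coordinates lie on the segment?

The number of lattice points on a segment between lattice points is gcd(|Δx|,|Δy|) + 1 = gcd(0,64) + 1 = 64 + 1 = 65.

65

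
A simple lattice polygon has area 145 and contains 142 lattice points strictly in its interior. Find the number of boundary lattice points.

Pick's theorem gives A = I + B/2 − 1, so B = 2(A − I + 1) = 2(145 − 142 + 1) = 8.

8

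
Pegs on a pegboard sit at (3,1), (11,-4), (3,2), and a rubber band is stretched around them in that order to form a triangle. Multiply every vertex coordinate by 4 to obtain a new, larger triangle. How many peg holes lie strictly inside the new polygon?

Using the shoelace formula, 2A = |(3·(-4) − 11·1) + (11·2 − 3·(-4)) + (3·1 − 3·2)| = 8, so the area is 4.
The number of boundary lattice points is Σ gcd(|Δx|,|Δy|) = gcd(8,5) + gcd(8,6) + gcd(0,1) = 1+2+1 = 4.
Scaling by 4 multiplies the area by 4² = 16 (so the new area is 64) and multiplies the boundary lattice-point count by 4, giving 16.
By Pick's theorem, the interior count of the dilated polygon is 64 − 16/2 + 1 = 57.

57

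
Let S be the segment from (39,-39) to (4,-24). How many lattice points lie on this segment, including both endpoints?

The number of lattice points on a segment between lattice points is gcd(|Δx|,|Δy|) + 1 = gcd(35,15) + 1 = 5 + 1 = 6.

6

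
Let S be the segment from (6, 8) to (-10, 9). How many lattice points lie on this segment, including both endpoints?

The number of lattice points on a segment between lattice points is gcd(|Δx|,|Δy|) + 1 = gcd(16,1) + 1 = 1 + 1 = 2.

2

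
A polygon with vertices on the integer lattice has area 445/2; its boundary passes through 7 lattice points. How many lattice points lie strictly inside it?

From Pick's theorem, I = A − B/2 + 1 = 445/2 − 7/2 + 1 = 220.

220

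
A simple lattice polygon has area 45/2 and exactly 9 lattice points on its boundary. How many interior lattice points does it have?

19

Pick's theorem A = I + B/2 − 1 rearranges to I = A − B/2 + 1 = 45/2 − 9/2 + 1 = 19.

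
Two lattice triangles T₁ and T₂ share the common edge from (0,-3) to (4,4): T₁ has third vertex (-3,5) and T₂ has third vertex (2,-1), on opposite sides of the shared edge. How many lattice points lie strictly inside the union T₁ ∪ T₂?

The union is the simple quadrilateral with vertices (0,-3), (-3,5), (4,4), (2,-1) in order.
Using the shoelace formula, 2A = |(0·5 − (-3)·(-3)) + ((-3)·4 − 4·5) + (4·(-1) − 2·4) + (2·(-3) − 0·(-1))| = 59, so the area is 59/2.
Summing gcd(|Δx|,|Δy|) over the edges gives the boundary count: gcd(3,8) + gcd(7,1) + gcd(2,5) + gcd(2,2) = 1+1+1+2 = 5.
By Pick's theorem I = A − B/2 + 1 = 59/2 − 5/2 + 1 = 28.

28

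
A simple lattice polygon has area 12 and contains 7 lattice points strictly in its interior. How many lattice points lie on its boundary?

Pick's theorem gives A = I + B/2 − 1, so B = 2(A − I + 1) = 2(12 − 7 + 1) = 12.

12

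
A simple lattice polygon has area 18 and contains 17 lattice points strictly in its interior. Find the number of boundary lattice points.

Pick's theorem gives A = I + B/2 − 1, so B = 2(A − I + 1) = 2(18 − 17 + 1) = 4.

4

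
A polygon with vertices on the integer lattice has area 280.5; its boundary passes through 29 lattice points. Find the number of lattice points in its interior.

267

From Pick's theorem, I = A − B/2 + 1 = 280.5 − 29/2 + 1 = 267.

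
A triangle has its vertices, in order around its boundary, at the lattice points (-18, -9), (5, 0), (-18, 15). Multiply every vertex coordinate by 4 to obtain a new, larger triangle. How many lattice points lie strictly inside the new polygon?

By the shoelace formula, twice the signed area is |[(-18)·0 − 5·(-9)] + [5·15 − (-18)·0] + [(-18)·(-9) − (-18)·15]| = 552, so the area is 276.
The number of boundary lattice points is Σ gcd(|Δx|,|Δy|) = gcd(23,9) + gcd(23,15) + gcd(0,24) = 1+1+24 = 26.
Scaling by 4 multiplies the area by 4² = 16 (so the new area is 4416) and multiplies the boundary lattice-point count by 4, giving 104.
By Pick's theorem, the interior count of the dilated polygon is 4416 − 104/2 + 1 = 4365.

4365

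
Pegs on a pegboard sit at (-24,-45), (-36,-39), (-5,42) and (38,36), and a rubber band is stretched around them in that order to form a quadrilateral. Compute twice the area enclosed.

5013

Using the shoelace formula, 2A = |((-24)·(-39) − (-36)·(-45)) + ((-36)·42 − (-5)·(-39)) + ((-5)·36 − 38·42) + (38·(-45) − (-24)·36)| = 5013, so the area is 5013/2.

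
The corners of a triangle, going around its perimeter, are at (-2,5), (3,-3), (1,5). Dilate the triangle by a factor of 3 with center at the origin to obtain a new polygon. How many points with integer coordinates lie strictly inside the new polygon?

Using the shoelace formula, 2A = |[(-2)·(-3) − 3·5] + [3·5 − 1·(-3)] + [1·5 − (-2)·5]| = 24, so the area is 12.
Summing gcd(|Δx|,|Δy|) over the edges gives the boundary count: gcd(5,8) + gcd(2,8) + gcd(3,0) = 1+2+3 = 6.
Scaling by 3 multiplies the area by 3² = 9 (so the new area is 108) and multiplies the boundary lattice-point count by 3, giving 18.
By Pick's theorem, the interior count of the dilated polygon is 108 − 18/2 + 1 = 100.

100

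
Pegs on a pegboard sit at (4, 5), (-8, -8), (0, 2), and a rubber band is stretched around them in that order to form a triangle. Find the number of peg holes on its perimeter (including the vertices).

Along each edge there are gcd(|Δx|,|Δy|)+1 lattice points, so counting each shared vertex once the boundary has gcd(12,13) + gcd(8,10) + gcd(4,3) = 1+2+1 = 4.

4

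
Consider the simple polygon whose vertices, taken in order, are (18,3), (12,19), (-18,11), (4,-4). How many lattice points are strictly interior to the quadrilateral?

Using the shoelace formula, 2A = |(18·19 − 12·3) + (12·11 − (-18)·19) + ((-18)·(-4) − 4·11) + (4·3 − 18·(-4))| = 892, so the area is 446.
The number of boundary lattice points is Σ gcd(|Δx|,|Δy|) = gcd(6,16) + gcd(30,8) + gcd(22,15) + gcd(14,7) = 2+2+1+7 = 12.
Pick's theorem gives I = A − B/2 + 1 = 446 − 12/2 + 1 = 441.

441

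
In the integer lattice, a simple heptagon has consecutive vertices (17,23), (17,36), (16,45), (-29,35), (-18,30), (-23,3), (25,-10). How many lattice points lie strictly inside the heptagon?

Using the shoelace formula, 2A = |(17·36 − 17·23) + (17·45 − 16·36) + (16·35 − (-29)·45) + ((-29)·30 − (-18)·35) + ((-18)·3 − (-23)·30) + ((-23)·(-10) − 25·3) + (25·23 − 17·(-10))| = 3571, so the area is 1785.5.
Along each edge there are gcd(|Δx|,|Δy|)+1 lattice points, so counting each shared vertex once the boundary has gcd(0,13) + gcd(1,9) + gcd(45,10) + gcd(11,5) + gcd(5,27) + gcd(48,13) + gcd(8,33) = 13+1+5+1+1+1+1 = 23.
By Pick's theorem A = I + B/2 − 1, so I = 1785.5 − 23/2 + 1 = 1775.

1775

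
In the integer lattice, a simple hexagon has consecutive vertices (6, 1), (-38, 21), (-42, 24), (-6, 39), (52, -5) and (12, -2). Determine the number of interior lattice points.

By the shoelace formula, twice the signed area is |(6·21 − (-38)·1) + ((-38)·24 − (-42)·21) + ((-42)·39 − (-6)·24) + ((-6)·(-5) − 52·39) + (52·(-2) − 12·(-5)) + (12·1 − 6·(-2))| = 3378, so the area is 1689.
Along each edge there are gcd(|Δx|,|Δy|)+1 lattice points, so counting each shared vertex once the boundary has gcd(44,20) + gcd(4,3) + gcd(36,15) + gcd(58,44) + gcd(40,3) + gcd(6,3) = 4+1+3+2+1+3 = 14.
By Pick's theorem A = I + B/2 − 1, so I = 1689 − 14/2 + 1 = 1683.

1683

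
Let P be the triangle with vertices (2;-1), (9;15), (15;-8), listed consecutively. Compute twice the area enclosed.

The shoelace formula gives twice the area as |[2·15 − 9·(-1)] + [9·(-8) − 15·15] + [15·(-1) − 2·(-8)]| = 257, so the area is 257/2.

257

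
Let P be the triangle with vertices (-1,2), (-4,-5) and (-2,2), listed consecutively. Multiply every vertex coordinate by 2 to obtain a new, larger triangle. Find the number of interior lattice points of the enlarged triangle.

12

The shoelace formula gives twice the area as |[(-1)·(-5) − (-4)·2] + [(-4)·2 − (-2)·(-5)] + [(-2)·2 − (-1)·2]| = 7, so the area is 3.5.
The number of boundary lattice points is Σ gcd(|Δx|,|Δy|) = gcd(3,7) + gcd(2,7) + gcd(1,0) = 1+1+1 = 3.
Scaling by 2 multiplies the area by 2² = 4 (so the new area is 14) and multiplies the boundary lattice-point count by 2, giving 6.
By Pick's theorem, the interior count of the dilated polygon is 14 − 6/2 + 1 = 12.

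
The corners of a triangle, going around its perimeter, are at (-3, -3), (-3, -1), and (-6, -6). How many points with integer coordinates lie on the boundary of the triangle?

Summing gcd(|Δx|,|Δy|) over the edges gives the boundary count: gcd(0,2) + gcd(3,5) + gcd(3,3) = 2+1+3 = 6.

6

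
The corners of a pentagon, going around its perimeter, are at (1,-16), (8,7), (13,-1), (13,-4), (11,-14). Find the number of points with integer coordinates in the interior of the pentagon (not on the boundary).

By the shoelace formula, twice the signed area is |[1·7 − 8·(-16)] + [8·(-1) − 13·7] + [13·(-4) − 13·(-1)] + [13·(-14) − 11·(-4)] + [11·(-16) − 1·(-14)]| = 303, so the area is 303/2.
Summing gcd(|Δx|,|Δy|) over the edges gives the boundary count: gcd(7,23) + gcd(5,8) + gcd(0,3) + gcd(2,10) + gcd(10,2) = 1+1+3+2+2 = 9.
Pick's theorem gives I = A − B/2 + 1 = 303/2 − 9/2 + 1 = 148.

148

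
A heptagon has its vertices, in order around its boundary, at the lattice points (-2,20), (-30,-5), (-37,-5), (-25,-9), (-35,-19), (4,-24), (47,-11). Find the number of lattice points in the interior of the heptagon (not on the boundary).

The shoelace formula gives twice the area as |[(-2)·(-5) − (-30)·20] + [(-30)·(-5) − (-37)·(-5)] + [(-37)·(-9) − (-25)·(-5)] + [(-25)·(-19) − (-35)·(-9)] + [(-35)·(-24) − 4·(-19)] + [4·(-11) − 47·(-24)] + [47·20 − (-2)·(-11)]| = 3861, so the area is 1930.5.
Along each edge there are gcd(|Δx|,|Δy|)+1 lattice points, so counting each shared vertex once the boundary has gcd(28,25) + gcd(7,0) + gcd(12,4) + gcd(10,10) + gcd(39,5) + gcd(43,13) + gcd(49,31) = 1+7+4+10+1+1+1 = 25.
By Pick's theorem A = I + B/2 − 1, so I = 1930.5 − 25/2 + 1 = 1919.

1919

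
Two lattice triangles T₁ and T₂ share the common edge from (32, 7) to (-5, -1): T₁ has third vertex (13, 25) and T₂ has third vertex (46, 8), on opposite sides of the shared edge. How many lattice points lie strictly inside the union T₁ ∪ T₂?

444

The union is the simple quadrilateral with vertices (32, 7), (13, 25), (-5, -1), (46, 8) in order.
Using the shoelace formula, 2A = |[32·25 − 13·7] + [13·(-1) − (-5)·25] + [(-5)·8 − 46·(-1)] + [46·7 − 32·8]| = 893, so the area is 446.5.
The number of boundary lattice points is Σ gcd(|Δx|,|Δy|) = gcd(19,18) + gcd(18,26) + gcd(51,9) + gcd(14,1) = 1+2+3+1 = 7.
By Pick's theorem I = A − B/2 + 1 = 446.5 − 7/2 + 1 = 444.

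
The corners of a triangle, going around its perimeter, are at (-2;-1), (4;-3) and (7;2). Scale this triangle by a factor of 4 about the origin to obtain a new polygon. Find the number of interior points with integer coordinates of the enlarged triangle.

277

Using the shoelace formula, 2A = |((-2)·(-3) − 4·(-1)) + (4·2 − 7·(-3)) + (7·(-1) − (-2)·2)| = 36, so the area is 18.
The number of boundary lattice points is Σ gcd(|Δx|,|Δy|) = gcd(6,2) + gcd(3,5) + gcd(9,3) = 2+1+3 = 6.
Scaling by 4 multiplies the area by 4² = 16 (so the new area is 288) and multiplies the boundary lattice-point count by 4, giving 24.
By Pick's theorem, the interior count of the dilated polygon is 288 − 24/2 + 1 = 277.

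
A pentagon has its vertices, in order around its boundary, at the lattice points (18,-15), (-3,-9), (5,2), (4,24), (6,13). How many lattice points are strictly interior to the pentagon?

232

Using the shoelace formula, 2A = |(18·(-9) − (-3)·(-15)) + ((-3)·2 − 5·(-9)) + (5·24 − 4·2) + (4·13 − 6·24) + (6·(-15) − 18·13)| = 472, so the area is 236.
Along each edge there are gcd(|Δx|,|Δy|)+1 lattice points, so counting each shared vertex once the boundary has gcd(21,6) + gcd(8,11) + gcd(1,22) + gcd(2,11) + gcd(12,28) = 3+1+1+1+4 = 10.
Pick's theorem gives I = A − B/2 + 1 = 236 − 10/2 + 1 = 232.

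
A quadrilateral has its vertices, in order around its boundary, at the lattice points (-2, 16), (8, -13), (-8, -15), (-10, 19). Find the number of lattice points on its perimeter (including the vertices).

6

Along each edge there are gcd(|Δx|,|Δy|)+1 lattice points, so counting each shared vertex once the boundary has gcd(10,29) + gcd(16,2) + gcd(2,34) + gcd(8,3) = 1+2+2+1 = 6.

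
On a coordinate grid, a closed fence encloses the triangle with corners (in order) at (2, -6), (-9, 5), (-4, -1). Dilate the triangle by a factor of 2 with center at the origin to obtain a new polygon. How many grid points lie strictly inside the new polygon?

10

By the shoelace formula, twice the signed area is |[2·5 − (-9)·(-6)] + [(-9)·(-1) − (-4)·5] + [(-4)·(-6) − 2·(-1)]| = 11, so the area is 11/2.
Along each edge there are gcd(|Δx|,|Δy|)+1 lattice points, so counting each shared vertex once the boundary has gcd(11,11) + gcd(5,6) + gcd(6,5) = 11+1+1 = 13.
Scaling by 2 multiplies the area by 2² = 4 (so the new area is 22) and multiplies the boundary lattice-point count by 2, giving 26.
By Pick's theorem, the interior count of the dilated polygon is 22 − 26/2 + 1 = 10.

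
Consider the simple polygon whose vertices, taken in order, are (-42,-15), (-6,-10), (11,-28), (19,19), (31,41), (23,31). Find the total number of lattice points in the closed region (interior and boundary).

1262

The shoelace formula gives twice the area as |((-42)·(-10) − (-6)·(-15)) + ((-6)·(-28) − 11·(-10)) + (11·19 − 19·(-28)) + (19·41 − 31·19) + (31·31 − 23·41) + (23·(-15) − (-42)·31)| = 2514, so the area is 1257.
Summing gcd(|Δx|,|Δy|) over the edges gives the boundary count: gcd(36,5) + gcd(17,18) + gcd(8,47) + gcd(12,22) + gcd(8,10) + gcd(65,46) = 1+1+1+2+2+1 = 8.
Pick's theorem gives I = A − B/2 + 1 = 1257 − 8/2 + 1 = 1254, so the closed region contains I + B = 1254 + 8 = 1262 lattice points.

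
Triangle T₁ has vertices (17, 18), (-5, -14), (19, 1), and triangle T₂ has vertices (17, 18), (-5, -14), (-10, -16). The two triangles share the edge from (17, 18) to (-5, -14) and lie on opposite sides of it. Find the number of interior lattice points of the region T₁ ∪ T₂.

The union is the simple quadrilateral with vertices (17, 18), (19, 1), (-5, -14), (-10, -16) in order.
By the shoelace formula, twice the signed area is |[17·1 − 19·18] + [19·(-14) − (-5)·1] + [(-5)·(-16) − (-10)·(-14)] + [(-10)·18 − 17·(-16)]| = 554, so the area is 277.
Summing gcd(|Δx|,|Δy|) over the edges gives the boundary count: gcd(2,17) + gcd(24,15) + gcd(5,2) + gcd(27,34) = 1+3+1+1 = 6.
By Pick's theorem I = A − B/2 + 1 = 277 − 6/2 + 1 = 275.

275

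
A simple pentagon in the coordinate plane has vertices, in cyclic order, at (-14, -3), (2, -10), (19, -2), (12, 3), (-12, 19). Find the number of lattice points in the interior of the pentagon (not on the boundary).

484

By the shoelace formula, twice the signed area is |((-14)·(-10) − 2·(-3)) + (2·(-2) − 19·(-10)) + (19·3 − 12·(-2)) + (12·19 − (-12)·3) + ((-12)·(-3) − (-14)·19)| = 979, so the area is 979/2.
The number of boundary lattice points is Σ gcd(|Δx|,|Δy|) = gcd(16,7) + gcd(17,8) + gcd(7,5) + gcd(24,16) + gcd(2,22) = 1+1+1+8+2 = 13.
Pick's theorem gives I = A − B/2 + 1 = 979/2 − 13/2 + 1 = 484.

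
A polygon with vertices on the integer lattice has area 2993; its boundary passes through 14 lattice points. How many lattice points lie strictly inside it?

Pick's theorem A = I + B/2 − 1 rearranges to I = A − B/2 + 1 = 2993 − 14/2 + 1 = 2987.

2987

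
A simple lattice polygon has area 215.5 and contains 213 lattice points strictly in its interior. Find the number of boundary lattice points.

7

Pick's theorem gives A = I + B/2 − 1, so B = 2(A − I + 1) = 2(215.5 − 213 + 1) = 7.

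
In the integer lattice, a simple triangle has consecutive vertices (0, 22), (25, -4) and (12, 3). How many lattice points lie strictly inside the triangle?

81

By the shoelace formula, twice the signed area is |[0·(-4) − 25·22] + [25·3 − 12·(-4)] + [12·22 − 0·3]| = 163, so the area is 81.5.
Along each edge there are gcd(|Δx|,|Δy|)+1 lattice points, so counting each shared vertex once the boundary has gcd(25,26) + gcd(13,7) + gcd(12,19) = 1+1+1 = 3.
By Pick's theorem A = I + B/2 − 1, so I = 81.5 − 3/2 + 1 = 81.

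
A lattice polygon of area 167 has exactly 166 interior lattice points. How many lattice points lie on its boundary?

4

Pick's theorem gives A = I + B/2 − 1, so B = 2(A − I + 1) = 2(167 − 166 + 1) = 4.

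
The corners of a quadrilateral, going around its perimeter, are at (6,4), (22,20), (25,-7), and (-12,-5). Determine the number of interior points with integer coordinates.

411

By the shoelace formula, twice the signed area is |(6·20 − 22·4) + (22·(-7) − 25·20) + (25·(-5) − (-12)·(-7)) + ((-12)·4 − 6·(-5))| = 849, so the area is 849/2.
The number of boundary lattice points is Σ gcd(|Δx|,|Δy|) = gcd(16,16) + gcd(3,27) + gcd(37,2) + gcd(18,9) = 16+3+1+9 = 29.
By Pick's theorem A = I + B/2 − 1, so I = 849/2 − 29/2 + 1 = 411.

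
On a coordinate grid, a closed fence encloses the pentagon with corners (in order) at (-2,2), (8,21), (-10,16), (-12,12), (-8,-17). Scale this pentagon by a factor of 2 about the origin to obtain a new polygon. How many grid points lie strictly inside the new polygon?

By the shoelace formula, twice the signed area is |((-2)·21 − 8·2) + (8·16 − (-10)·21) + ((-10)·12 − (-12)·16) + ((-12)·(-17) − (-8)·12) + ((-8)·2 − (-2)·(-17))| = 602, so the area is 301.
Along each edge there are gcd(|Δx|,|Δy|)+1 lattice points, so counting each shared vertex once the boundary has gcd(10,19) + gcd(18,5) + gcd(2,4) + gcd(4,29) + gcd(6,19) = 1+1+2+1+1 = 6.
Scaling by 2 multiplies the area by 2² = 4 (so the new area is 1204) and multiplies the boundary lattice-point count by 2, giving 12.
By Pick's theorem, the interior count of the dilated polygon is 1204 − 12/2 + 1 = 1199.

1199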